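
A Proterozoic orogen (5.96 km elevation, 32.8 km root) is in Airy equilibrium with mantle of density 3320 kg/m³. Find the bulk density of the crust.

ρ_c h = (ρ_m − ρ_c) r → ρ_c (h + r) = ρ_m r → ρ_c = ρ_m r / (h + r).
ρ_c = 3320 × 32.8 km / (5.96 km + 32.8 km) = 2810 kg/m³.

2810 kg/m³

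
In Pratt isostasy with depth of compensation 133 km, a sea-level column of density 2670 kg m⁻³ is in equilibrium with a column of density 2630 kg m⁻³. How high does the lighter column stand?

2.02 km

ρ_ref D = ρ (D + h) → h = D (ρ_ref − ρ)/ρ.
h = 133 km × (2670 − 2630)/2630 = 2.02 km.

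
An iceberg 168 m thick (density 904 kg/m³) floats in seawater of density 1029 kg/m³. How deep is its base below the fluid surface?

148 m

Draft d = t ρ_obj/ρ_fluid = 168 m × 904/1029 = 148 m.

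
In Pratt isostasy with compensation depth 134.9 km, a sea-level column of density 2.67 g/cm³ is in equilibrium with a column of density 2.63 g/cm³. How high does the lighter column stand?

ρ_ref D = ρ (D + h) → h = D (ρ_ref − ρ)/ρ.
h = 134.9 km × (2.67 − 2.63)/2.63 = 2.05 km.

2.05 km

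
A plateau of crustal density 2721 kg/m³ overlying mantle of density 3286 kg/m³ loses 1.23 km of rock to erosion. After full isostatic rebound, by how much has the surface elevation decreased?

Rebound u = e ρ_c/ρ_m = 1.23 km × 2721/3286 = 1.019 km.
Net surface drop = e − u = 1.23 km − 1.019 km = e (ρ_m − ρ_c)/ρ_m = 0.211 km.

0.211 km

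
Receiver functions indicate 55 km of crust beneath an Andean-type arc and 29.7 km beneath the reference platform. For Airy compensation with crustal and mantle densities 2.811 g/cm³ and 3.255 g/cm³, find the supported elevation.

3.45 km

Excess crust Δ = 55 km − 29.7 km = 25.3 km, split between elevation h and root r with h + r = Δ.
Airy balance ρ_c h = (ρ_m − ρ_c) r gives r = h ρ_c/(ρ_m − ρ_c), so h (1 + ρ_c/(ρ_m − ρ_c)) = Δ, i.e. h = Δ (ρ_m − ρ_c)/ρ_m.
h = 25.3 km × 0.444/3.255 = 3.45 km.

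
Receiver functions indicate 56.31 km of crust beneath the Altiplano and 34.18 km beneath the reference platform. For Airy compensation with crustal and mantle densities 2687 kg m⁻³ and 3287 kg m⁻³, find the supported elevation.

Excess crust Δ = 56.31 km − 34.18 km = 22.13 km, split between elevation h and root r with h + r = Δ.
Airy balance ρ_c h = (ρ_m − ρ_c) r gives r = h ρ_c/(ρ_m − ρ_c), so h (1 + ρ_c/(ρ_m − ρ_c)) = Δ, i.e. h = Δ (ρ_m − ρ_c)/ρ_m.
h = 22.13 km × 600/3287 = 4.04 km.

4.04 km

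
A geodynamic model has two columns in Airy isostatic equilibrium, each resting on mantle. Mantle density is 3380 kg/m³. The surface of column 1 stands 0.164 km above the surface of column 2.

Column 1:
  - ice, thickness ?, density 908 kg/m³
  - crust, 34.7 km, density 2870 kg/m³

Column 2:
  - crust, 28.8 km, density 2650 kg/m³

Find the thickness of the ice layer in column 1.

1.57 km

Take the compensation level at the base of the deeper column (depth z_c below the surface of column 1) and equate Σ ρ_i t_i down to z_c; mantle fills any gap and the z_c terms cancel.
Column 1: x×908 + 34.7×2870 + (z_c − 34.7 − x)×3380
Column 2: 0.164×0 + 28.8×2650 + (z_c − 0.164 − 28.8)×3380
The z_c×3380 term appears on both sides and cancels. Collect the known terms of each column as K = Σ(ρt)_known − 3380 × (depth of known layers): K_1 = 99589 − 3380×34.7 = −17697; K_2 = 76320 − 3380×(0.164 + 28.8) = −21578.32.
Balance: K_1 − x×(3380 − 908) = K_2, so x = (K_1 − K_2)/(3380 − 908) = 3881.32/2472 = 1.57 km.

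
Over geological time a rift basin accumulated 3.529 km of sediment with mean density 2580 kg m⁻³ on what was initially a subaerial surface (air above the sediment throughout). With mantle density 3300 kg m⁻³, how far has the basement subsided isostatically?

Subaerial load: s = t ρ_sed / ρ_m = 3.529 km × 2580/3300 = 2.76 km.

2.76 km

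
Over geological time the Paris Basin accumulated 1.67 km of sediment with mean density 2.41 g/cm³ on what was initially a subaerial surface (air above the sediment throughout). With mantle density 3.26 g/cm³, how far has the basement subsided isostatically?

Subaerial load: s = t ρ_sed / ρ_m = 1.67 km × 2.41/3.26 = 1.23 km.

1.23 km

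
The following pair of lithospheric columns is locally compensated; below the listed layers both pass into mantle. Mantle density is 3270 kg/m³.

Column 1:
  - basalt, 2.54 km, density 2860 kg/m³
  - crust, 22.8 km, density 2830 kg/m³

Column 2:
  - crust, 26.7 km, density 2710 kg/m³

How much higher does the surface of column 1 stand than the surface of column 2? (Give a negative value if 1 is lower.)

−1.19 km

For any compensation level in the mantle, the mantle terms cancel and isostasy reduces to e = (Σt_1 − Σt_2) − (Σ(ρt)_1 − Σ(ρt)_2) / ρ_m.
Σt_1 = 25.34 km; Σt_2 = 26.7 km; Σ(ρt)_1 = 71788.4; Σ(ρt)_2 = 72357 (in km·kg/m³).
e = (25.34 − 26.7) − (71788.4 − 72357) / 3270 = −1.19 km.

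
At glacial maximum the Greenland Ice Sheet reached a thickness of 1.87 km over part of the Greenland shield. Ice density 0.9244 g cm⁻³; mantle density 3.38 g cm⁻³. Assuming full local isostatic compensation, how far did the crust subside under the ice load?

0.511 km

Isostatic balance requires: the ice load ρ_ice t is balanced by mantle displaced below, ρ_m s.
s = t ρ_ice / ρ_m = 1.87 km × 0.9244/3.38 = 0.511 km.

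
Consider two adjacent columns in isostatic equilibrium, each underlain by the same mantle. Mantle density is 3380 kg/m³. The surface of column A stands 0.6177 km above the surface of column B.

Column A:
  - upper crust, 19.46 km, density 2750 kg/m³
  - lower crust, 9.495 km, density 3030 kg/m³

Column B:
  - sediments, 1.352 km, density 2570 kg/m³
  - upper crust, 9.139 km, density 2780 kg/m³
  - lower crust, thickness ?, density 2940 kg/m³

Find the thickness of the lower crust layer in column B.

15.7 km

Take the compensation level at the base of the deeper column (depth z_c below the surface of column A) and equate Σ ρ_i t_i down to z_c; mantle fills any gap and the z_c terms cancel.
Column A: 19.46×2750 + 9.495×3030 + (z_c − 28.955)×3380
Column B: 0.6177×0 + 1.352×2570 + 9.139×2780 + x×2940 + (z_c − 0.6177 − 10.491 − x)×3380
The z_c×3380 term appears on both sides and cancels. Collect the known terms of each column as K = Σ(ρt)_known − 3380 × (depth of known layers): K_A = 82284.85 − 3380×28.955 = −15583.05; K_B = 28881.06 − 3380×(0.6177 + 10.491) = −8666.346.
Balance: K_A = K_B − x×(3380 − 2940), so x = (K_B − K_A)/(3380 − 2940) = 6916.7/440 = 15.7 km.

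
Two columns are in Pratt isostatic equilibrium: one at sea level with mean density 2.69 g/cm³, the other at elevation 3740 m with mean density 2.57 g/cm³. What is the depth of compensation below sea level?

80100 m

ρ_ref D = ρ (D + h) → D (ρ_ref − ρ) = ρ h.
D = ρ h/(ρ_ref − ρ) = 2.57 × 3740 m/(2.69 − 2.57) = 80100 m.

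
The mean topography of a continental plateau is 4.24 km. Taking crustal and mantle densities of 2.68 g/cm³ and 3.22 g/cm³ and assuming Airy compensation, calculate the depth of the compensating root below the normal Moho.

In Airy isostatic equilibrium: the weight of the topography is balanced by the buoyancy of the root, ρ_c h = (ρ_m − ρ_c) r.
r = h · ρ_c / (ρ_m − ρ_c) = 4.24 km × 2.68 / (3.22 − 2.68) = 21 km.

21 km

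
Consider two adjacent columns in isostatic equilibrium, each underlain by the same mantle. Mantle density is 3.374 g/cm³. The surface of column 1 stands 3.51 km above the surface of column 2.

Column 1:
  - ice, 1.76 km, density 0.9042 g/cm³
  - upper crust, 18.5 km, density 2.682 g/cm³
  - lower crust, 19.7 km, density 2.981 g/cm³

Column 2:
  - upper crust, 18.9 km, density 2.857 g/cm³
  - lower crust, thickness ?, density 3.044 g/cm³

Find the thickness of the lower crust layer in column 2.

Take the compensation level at the base of the deeper column (depth z_c below the surface of column 1) and equate Σ ρ_i t_i down to z_c; mantle fills any gap and the z_c terms cancel.
Column 1: 1.76×0.9042 + 18.5×2.682 + 19.7×2.981 + (z_c − 39.96)×3.374
Column 2: 3.51×0 + 18.9×2.857 + x×3.044 + (z_c − 3.51 − 18.9 − x)×3.374
The z_c×3.374 term appears on both sides and cancels. Collect the known terms of each column as K = Σ(ρt)_known − 3.374 × (depth of known layers): K_1 = 109.934092 − 3.374×39.96 = −24.890948; K_2 = 53.9973 − 3.374×(3.51 + 18.9) = −21.61404.
Balance: K_1 = K_2 − x×(3.374 − 3.044), so x = (K_2 − K_1)/(3.374 − 3.044) = 3.27691/0.33 = 9.93 km.

9.93 km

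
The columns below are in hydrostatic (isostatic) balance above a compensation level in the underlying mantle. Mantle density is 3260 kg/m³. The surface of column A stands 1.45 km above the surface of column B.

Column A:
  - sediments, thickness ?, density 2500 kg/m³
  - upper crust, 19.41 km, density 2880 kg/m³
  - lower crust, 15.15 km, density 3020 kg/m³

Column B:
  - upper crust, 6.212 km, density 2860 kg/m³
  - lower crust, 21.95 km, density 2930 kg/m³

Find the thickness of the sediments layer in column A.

Take the compensation level at the base of the deeper column (depth z_c below the surface of column A) and equate Σ ρ_i t_i down to z_c; mantle fills any gap and the z_c terms cancel.
Column A: x×2500 + 19.41×2880 + 15.15×3020 + (z_c − 34.56 − x)×3260
Column B: 1.45×0 + 6.212×2860 + 21.95×2930 + (z_c − 1.45 − 28.162)×3260
The z_c×3260 term appears on both sides and cancels. Collect the known terms of each column as K = Σ(ρt)_known − 3260 × (depth of known layers): K_A = 101653.8 − 3260×34.56 = −11011.8; K_B = 82079.82 − 3260×(1.45 + 28.162) = −14455.3.
Balance: K_A − x×(3260 − 2500) = K_B, so x = (K_A − K_B)/(3260 − 2500) = 3443.5/760 = 4.53 km.

4.53 km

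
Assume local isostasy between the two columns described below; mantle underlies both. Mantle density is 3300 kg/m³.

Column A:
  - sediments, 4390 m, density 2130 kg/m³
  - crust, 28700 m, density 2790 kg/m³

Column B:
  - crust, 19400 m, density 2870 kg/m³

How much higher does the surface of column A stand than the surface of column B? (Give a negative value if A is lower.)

3460 m

For any compensation level in the mantle, the mantle terms cancel and isostasy reduces to e = (Σt_A − Σt_B) − (Σ(ρt)_A − Σ(ρt)_B) / ρ_m.
Σt_A = 33090 m; Σt_B = 19400 m; Σ(ρt)_A = 89423700; Σ(ρt)_B = 55678000 (in m·kg/m³).
e = (33090 − 19400) − (89423700 − 55678000) / 3300 = 3460 m.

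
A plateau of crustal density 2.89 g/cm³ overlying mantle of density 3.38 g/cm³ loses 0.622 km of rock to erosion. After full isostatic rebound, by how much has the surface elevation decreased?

Rebound u = e ρ_c/ρ_m = 0.622 km × 2.89/3.38 = 0.5318 km.
Net surface drop = e − u = 0.622 km − 0.5318 km = e (ρ_m − ρ_c)/ρ_m = 0.0902 km.

0.0902 km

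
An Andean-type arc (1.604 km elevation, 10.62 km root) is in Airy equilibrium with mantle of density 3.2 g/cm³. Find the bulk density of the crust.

2.78 g/cm³

ρ_c h = (ρ_m − ρ_c) r → ρ_c (h + r) = ρ_m r → ρ_c = ρ_m r / (h + r).
ρ_c = 3.2 × 10.62 km / (1.604 km + 10.62 km) = 2.78 g/cm³.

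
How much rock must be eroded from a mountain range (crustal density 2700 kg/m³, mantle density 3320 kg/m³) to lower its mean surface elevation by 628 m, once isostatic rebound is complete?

3360 m

Net drop Δ = e − u = e − e ρ_c/ρ_m = e (ρ_m − ρ_c)/ρ_m.
e = Δ ρ_m/(ρ_m − ρ_c) = 628 m × 3320/620 = 3360 m.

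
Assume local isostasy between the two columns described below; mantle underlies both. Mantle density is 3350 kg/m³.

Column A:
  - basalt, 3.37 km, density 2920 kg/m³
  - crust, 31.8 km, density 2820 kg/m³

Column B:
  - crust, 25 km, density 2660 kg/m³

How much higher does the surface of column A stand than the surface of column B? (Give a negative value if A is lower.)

0.314 km

For any compensation level in the mantle, the mantle terms cancel and isostasy reduces to e = (Σt_A − Σt_B) − (Σ(ρt)_A − Σ(ρt)_B) / ρ_m.
Σt_A = 35.17 km; Σt_B = 25 km; Σ(ρt)_A = 99516.4; Σ(ρt)_B = 66500 (in km·kg/m³).
e = (35.17 − 25) − (99516.4 − 66500) / 3350 = 0.314 km.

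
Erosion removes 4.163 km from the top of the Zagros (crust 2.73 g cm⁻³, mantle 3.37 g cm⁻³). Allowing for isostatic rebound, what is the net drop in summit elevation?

Rebound u = e ρ_c/ρ_m = 4.163 km × 2.73/3.37 = 3.372 km.
Net surface drop = e − u = 4.163 km − 3.372 km = e (ρ_m − ρ_c)/ρ_m = 0.791 km.

0.791 km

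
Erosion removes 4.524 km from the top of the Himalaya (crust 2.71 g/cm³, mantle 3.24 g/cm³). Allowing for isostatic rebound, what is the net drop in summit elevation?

Rebound u = e ρ_c/ρ_m = 4.524 km × 2.71/3.24 = 3.784 km.
Net surface drop = e − u = 4.524 km − 3.784 km = e (ρ_m − ρ_c)/ρ_m = 0.74 km.

0.74 km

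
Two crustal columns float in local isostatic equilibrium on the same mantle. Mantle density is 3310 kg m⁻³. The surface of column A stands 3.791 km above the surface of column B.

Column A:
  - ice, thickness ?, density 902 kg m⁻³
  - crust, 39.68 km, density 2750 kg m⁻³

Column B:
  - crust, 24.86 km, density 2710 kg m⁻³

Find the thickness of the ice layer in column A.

Take the compensation level at the base of the deeper column (depth z_c below the surface of column A) and equate Σ ρ_i t_i down to z_c; mantle fills any gap and the z_c terms cancel.
Column A: x×902 + 39.68×2750 + (z_c − 39.68 − x)×3310
Column B: 3.791×0 + 24.86×2710 + (z_c − 3.791 − 24.86)×3310
The z_c×3310 term appears on both sides and cancels. Collect the known terms of each column as K = Σ(ρt)_known − 3310 × (depth of known layers): K_A = 109120 − 3310×39.68 = −22220.8; K_B = 67370.6 − 3310×(3.791 + 24.86) = −27464.21.
Balance: K_A − x×(3310 − 902) = K_B, so x = (K_A − K_B)/(3310 − 902) = 5243.41/2408 = 2.18 km.

2.18 km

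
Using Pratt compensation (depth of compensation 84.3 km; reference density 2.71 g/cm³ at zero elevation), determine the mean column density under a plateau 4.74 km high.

2.57 g/cm³

Pratt balance: ρ_ref D = ρ (D + h).
ρ = ρ_ref D/(D + h) = 2.71 × 84.3 km/(84.3 km + 4.74 km) = 2.57 g/cm³.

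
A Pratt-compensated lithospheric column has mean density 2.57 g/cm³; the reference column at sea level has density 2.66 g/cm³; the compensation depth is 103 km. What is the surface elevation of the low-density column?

3.61 km

ρ_ref D = ρ (D + h) → h = D (ρ_ref − ρ)/ρ.
h = 103 km × (2.66 − 2.57)/2.57 = 3.61 km.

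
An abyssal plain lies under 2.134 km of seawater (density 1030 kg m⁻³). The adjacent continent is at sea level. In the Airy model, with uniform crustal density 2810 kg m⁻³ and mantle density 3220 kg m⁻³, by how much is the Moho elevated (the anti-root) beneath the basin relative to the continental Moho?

9.26 km

Isostatic balance requires: replacing crust with seawater at the top is compensated by replacing crust with mantle at the base: d (ρ_c − ρ_w) = a (ρ_m − ρ_c).
a = d (ρ_c − ρ_w)/(ρ_m − ρ_c) = 2.134 km × 1780/410 = 9.26 km.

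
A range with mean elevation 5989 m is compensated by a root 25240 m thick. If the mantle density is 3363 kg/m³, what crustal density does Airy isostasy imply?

2720 kg/m³

ρ_c h = (ρ_m − ρ_c) r → ρ_c (h + r) = ρ_m r → ρ_c = ρ_m r / (h + r).
ρ_c = 3363 × 25240 m / (5989 m + 25240 m) = 2720 kg/m³.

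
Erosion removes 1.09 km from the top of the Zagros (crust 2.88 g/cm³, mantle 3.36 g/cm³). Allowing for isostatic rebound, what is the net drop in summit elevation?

0.156 km

Rebound u = e ρ_c/ρ_m = 1.09 km × 2.88/3.36 = 0.9343 km.
Net surface drop = e − u = 1.09 km − 0.9343 km = e (ρ_m − ρ_c)/ρ_m = 0.156 km.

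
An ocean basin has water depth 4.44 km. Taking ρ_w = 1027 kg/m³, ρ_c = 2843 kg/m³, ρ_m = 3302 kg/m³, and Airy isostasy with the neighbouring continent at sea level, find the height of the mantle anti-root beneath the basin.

Balancing pressure at the compensation depth: replacing crust with seawater at the top is compensated by replacing crust with mantle at the base: d (ρ_c − ρ_w) = a (ρ_m − ρ_c).
a = d (ρ_c − ρ_w)/(ρ_m − ρ_c) = 4.44 km × 1816/459 = 17.6 km.

17.6 km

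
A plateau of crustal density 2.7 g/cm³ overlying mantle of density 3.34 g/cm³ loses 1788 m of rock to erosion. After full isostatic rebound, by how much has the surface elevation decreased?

Rebound u = e ρ_c/ρ_m = 1788 m × 2.7/3.34 = 1445 m.
Net surface drop = e − u = 1788 m − 1445 m = e (ρ_m − ρ_c)/ρ_m = 343 m.

343 m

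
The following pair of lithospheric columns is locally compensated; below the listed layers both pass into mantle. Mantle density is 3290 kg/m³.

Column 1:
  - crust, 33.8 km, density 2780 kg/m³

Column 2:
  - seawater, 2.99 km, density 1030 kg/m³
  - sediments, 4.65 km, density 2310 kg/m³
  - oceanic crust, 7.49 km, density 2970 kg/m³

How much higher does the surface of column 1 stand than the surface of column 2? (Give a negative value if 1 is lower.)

1.07 km

For any compensation level in the mantle, the mantle terms cancel and isostasy reduces to e = (Σt_1 − Σt_2) − (Σ(ρt)_1 − Σ(ρt)_2) / ρ_m.
Σt_1 = 33.8 km; Σt_2 = 15.13 km; Σ(ρt)_1 = 93964; Σ(ρt)_2 = 36066.5 (in km·kg/m³).
e = (33.8 − 15.13) − (93964 − 36066.5) / 3290 = 1.07 km.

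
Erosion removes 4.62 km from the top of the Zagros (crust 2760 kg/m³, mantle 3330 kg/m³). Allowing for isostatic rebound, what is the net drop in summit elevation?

Rebound u = e ρ_c/ρ_m = 4.62 km × 2760/3330 = 3.829 km.
Net surface drop = e − u = 4.62 km − 3.829 km = e (ρ_m − ρ_c)/ρ_m = 0.791 km.

0.791 km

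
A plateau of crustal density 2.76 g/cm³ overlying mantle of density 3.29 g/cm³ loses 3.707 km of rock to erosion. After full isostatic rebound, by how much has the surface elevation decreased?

0.597 km

Rebound u = e ρ_c/ρ_m = 3.707 km × 2.76/3.29 = 3.11 km.
Net surface drop = e − u = 3.707 km − 3.11 km = e (ρ_m − ρ_c)/ρ_m = 0.597 km.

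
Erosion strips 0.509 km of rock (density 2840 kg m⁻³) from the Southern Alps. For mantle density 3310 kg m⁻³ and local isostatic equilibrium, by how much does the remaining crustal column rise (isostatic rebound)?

0.437 km

Unloading: uplift u = e ρ_c/ρ_m = 0.509 km × 2840/3310 = 0.437 km.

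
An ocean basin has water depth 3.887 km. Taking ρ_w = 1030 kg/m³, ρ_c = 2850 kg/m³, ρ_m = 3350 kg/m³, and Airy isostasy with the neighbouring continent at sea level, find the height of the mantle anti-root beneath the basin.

14.1 km

Equating mass per unit area of the two columns: replacing crust with seawater at the top is compensated by replacing crust with mantle at the base: d (ρ_c − ρ_w) = a (ρ_m − ρ_c).
a = d (ρ_c − ρ_w)/(ρ_m − ρ_c) = 3.887 km × 1820/500 = 14.1 km.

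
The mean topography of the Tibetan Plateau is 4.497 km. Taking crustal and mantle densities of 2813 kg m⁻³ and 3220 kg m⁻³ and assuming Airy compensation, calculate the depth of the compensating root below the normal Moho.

In Airy isostatic equilibrium: the weight of the topography is balanced by the buoyancy of the root, ρ_c h = (ρ_m − ρ_c) r.
r = h · ρ_c / (ρ_m − ρ_c) = 4.497 km × 2813 / (3220 − 2813) = 31.1 km.

31.1 km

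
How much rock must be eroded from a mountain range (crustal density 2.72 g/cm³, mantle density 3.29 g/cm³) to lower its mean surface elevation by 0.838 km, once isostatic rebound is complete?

4.84 km

Net drop Δ = e − u = e − e ρ_c/ρ_m = e (ρ_m − ρ_c)/ρ_m.
e = Δ ρ_m/(ρ_m − ρ_c) = 0.838 km × 3.29/0.57 = 4.84 km.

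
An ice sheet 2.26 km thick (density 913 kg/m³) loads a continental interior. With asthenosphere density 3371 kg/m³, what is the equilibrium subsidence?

0.612 km

For local isostatic compensation: the ice load ρ_ice t is balanced by mantle displaced below, ρ_m s.
s = t ρ_ice / ρ_m = 2.26 km × 913/3371 = 0.612 km.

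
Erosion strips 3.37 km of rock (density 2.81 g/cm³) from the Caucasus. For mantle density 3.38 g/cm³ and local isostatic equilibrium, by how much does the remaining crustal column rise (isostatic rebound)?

Unloading: uplift u = e ρ_c/ρ_m = 3.37 km × 2.81/3.38 = 2.8 km.

2.8 km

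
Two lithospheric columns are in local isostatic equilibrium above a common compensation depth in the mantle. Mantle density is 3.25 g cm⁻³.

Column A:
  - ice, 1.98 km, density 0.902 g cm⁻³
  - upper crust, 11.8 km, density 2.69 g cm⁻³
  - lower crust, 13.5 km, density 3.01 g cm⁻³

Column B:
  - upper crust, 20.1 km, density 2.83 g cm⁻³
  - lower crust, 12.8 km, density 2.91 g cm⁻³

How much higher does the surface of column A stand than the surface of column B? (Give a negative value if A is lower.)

0.524 km

For any compensation level in the mantle, the mantle terms cancel and isostasy reduces to e = (Σt_A − Σt_B) − (Σ(ρt)_A − Σ(ρt)_B) / ρ_m.
Σt_A = 27.28 km; Σt_B = 32.9 km; Σ(ρt)_A = 74.16296; Σ(ρt)_B = 94.131 (in km·g cm⁻³).
e = (27.28 − 32.9) − (74.16296 − 94.131) / 3.25 = 0.524 km.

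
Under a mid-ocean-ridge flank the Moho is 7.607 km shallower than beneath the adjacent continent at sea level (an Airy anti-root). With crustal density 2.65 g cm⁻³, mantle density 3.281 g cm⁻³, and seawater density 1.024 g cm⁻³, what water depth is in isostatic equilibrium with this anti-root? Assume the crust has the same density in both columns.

Replacing a thickness d of crust by seawater at the top must be balanced by replacing crust with mantle at the base: d (ρ_c − ρ_w) = a (ρ_m − ρ_c).
d = a (ρ_m − ρ_c)/(ρ_c − ρ_w) = 7.607 km × 0.631/1.626 = 2.95 km.

2.95 km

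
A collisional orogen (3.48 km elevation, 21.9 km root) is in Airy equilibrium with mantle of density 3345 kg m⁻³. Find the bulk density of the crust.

2890 kg m⁻³

ρ_c h = (ρ_m − ρ_c) r → ρ_c (h + r) = ρ_m r → ρ_c = ρ_m r / (h + r).
ρ_c = 3345 × 21.9 km / (3.48 km + 21.9 km) = 2890 kg m⁻³.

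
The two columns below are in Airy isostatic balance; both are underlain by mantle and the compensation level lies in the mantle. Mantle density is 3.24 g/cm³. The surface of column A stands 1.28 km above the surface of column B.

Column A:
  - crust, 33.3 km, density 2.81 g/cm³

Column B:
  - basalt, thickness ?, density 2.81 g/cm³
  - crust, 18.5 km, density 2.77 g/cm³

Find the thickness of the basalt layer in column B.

3.43 km

Take the compensation level at the base of the deeper column (depth z_c below the surface of column A) and equate Σ ρ_i t_i down to z_c; mantle fills any gap and the z_c terms cancel.
Column A: 33.3×2.81 + (z_c − 33.3)×3.24
Column B: 1.28×0 + x×2.81 + 18.5×2.77 + (z_c − 1.28 − 18.5 − x)×3.24
The z_c×3.24 term appears on both sides and cancels. Collect the known terms of each column as K = Σ(ρt)_known − 3.24 × (depth of known layers): K_A = 93.573 − 3.24×33.3 = −14.319; K_B = 51.245 − 3.24×(1.28 + 18.5) = −12.8422.
Balance: K_A = K_B − x×(3.24 − 2.81), so x = (K_B − K_A)/(3.24 − 2.81) = 1.4768/0.43 = 3.43 km.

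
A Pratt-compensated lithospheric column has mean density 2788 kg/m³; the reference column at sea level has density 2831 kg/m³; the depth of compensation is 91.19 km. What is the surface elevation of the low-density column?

ρ_ref D = ρ (D + h) → h = D (ρ_ref − ρ)/ρ.
h = 91.19 km × (2831 − 2788)/2788 = 1.41 km.

1.41 km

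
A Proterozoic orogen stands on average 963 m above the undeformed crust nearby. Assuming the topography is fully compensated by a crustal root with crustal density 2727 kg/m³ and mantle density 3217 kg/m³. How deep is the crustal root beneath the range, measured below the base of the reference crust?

Balancing pressure at the compensation depth: the weight of the topography is balanced by the buoyancy of the root, ρ_c h = (ρ_m − ρ_c) r.
r = h · ρ_c / (ρ_m − ρ_c) = 963 m × 2727 / (3217 − 2727) = 5360 m.

5360 m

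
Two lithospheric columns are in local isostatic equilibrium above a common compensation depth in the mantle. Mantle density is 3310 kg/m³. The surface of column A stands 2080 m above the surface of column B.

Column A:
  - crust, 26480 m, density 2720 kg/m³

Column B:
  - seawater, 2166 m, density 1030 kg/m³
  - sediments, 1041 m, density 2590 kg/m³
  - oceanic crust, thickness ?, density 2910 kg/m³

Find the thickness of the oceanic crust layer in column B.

7630 m

Take the compensation level at the base of the deeper column (depth z_c below the surface of column A) and equate Σ ρ_i t_i down to z_c; mantle fills any gap and the z_c terms cancel.
Column A: 26480×2720 + (z_c − 26480)×3310
Column B: 2080×0 + 2166×1030 + 1041×2590 + x×2910 + (z_c − 2080 − 3207 − x)×3310
The z_c×3310 term appears on both sides and cancels. Collect the known terms of each column as K = Σ(ρt)_known − 3310 × (depth of known layers): K_A = 72025600 − 3310×26480 = −15623200; K_B = 4927170 − 3310×(2080 + 3207) = −12572800.
Balance: K_A = K_B − x×(3310 − 2910), so x = (K_B − K_A)/(3310 − 2910) = 3050400/400 = 7630 m.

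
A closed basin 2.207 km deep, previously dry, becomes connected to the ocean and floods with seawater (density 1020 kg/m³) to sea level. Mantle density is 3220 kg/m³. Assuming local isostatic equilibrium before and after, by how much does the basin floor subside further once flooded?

After flooding the water column is d + s deep. Its weight must equal the weight of mantle displaced by the extra subsidence s: (d + s) ρ_w = s ρ_m.
s = d ρ_w / (ρ_m − ρ_w) = 2.207 km × 1020/(3220 − 1020) = 1.02 km.

1.02 km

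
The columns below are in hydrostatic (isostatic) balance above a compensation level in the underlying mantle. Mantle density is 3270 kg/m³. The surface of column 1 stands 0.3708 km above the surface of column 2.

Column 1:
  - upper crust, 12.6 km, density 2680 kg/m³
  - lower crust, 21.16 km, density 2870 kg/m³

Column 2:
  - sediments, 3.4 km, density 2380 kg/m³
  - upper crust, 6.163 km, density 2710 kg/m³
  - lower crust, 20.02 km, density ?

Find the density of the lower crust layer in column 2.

2860 kg/m³

Take the compensation level at the base of the deeper column (depth z_c below the surface of column 1) and equate Σ ρ_i t_i down to z_c; mantle fills any gap and the z_c terms cancel.
Column 1: 12.6×2680 + 21.16×2870 + (z_c − 33.76)×3270
Column 2: 0.3708×0 + 3.4×2380 + 6.163×2710 + 20.02×ρ + (z_c − 0.3708 − 29.583)×3270
The z_c×3270 term appears on both sides and cancels. Collect the known terms of each column as K = Σ(ρt)_known − 3270 × (depth of known layers): K_1 = 94497.2 − 3270×33.76 = −15898; K_2 = 24793.73 − 3270×(0.3708 + 29.583) = −73155.196.
Balance: K_1 = K_2 + 20.02×ρ, so ρ = (K_1 − K_2)/20.02 = 57257.2/20.02 = 2860 kg/m³.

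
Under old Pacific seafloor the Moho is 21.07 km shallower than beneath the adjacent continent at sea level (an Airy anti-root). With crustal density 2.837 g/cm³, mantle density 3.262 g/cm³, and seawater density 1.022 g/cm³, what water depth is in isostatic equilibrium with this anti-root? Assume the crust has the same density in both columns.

4.93 km

Replacing a thickness d of crust by seawater at the top must be balanced by replacing crust with mantle at the base: d (ρ_c − ρ_w) = a (ρ_m − ρ_c).
d = a (ρ_m − ρ_c)/(ρ_c − ρ_w) = 21.07 km × 0.425/1.815 = 4.93 km.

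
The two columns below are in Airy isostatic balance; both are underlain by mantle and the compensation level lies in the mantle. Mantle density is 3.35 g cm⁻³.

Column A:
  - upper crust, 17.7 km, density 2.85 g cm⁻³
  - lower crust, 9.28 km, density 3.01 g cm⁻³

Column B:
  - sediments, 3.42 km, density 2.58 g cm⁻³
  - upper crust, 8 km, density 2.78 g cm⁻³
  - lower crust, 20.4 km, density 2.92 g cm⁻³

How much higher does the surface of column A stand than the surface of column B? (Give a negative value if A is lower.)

For any compensation level in the mantle, the mantle terms cancel and isostasy reduces to e = (Σt_A − Σt_B) − (Σ(ρt)_A − Σ(ρt)_B) / ρ_m.
Σt_A = 26.98 km; Σt_B = 31.82 km; Σ(ρt)_A = 78.3778; Σ(ρt)_B = 90.6316 (in km·g cm⁻³).
e = (26.98 − 31.82) − (78.3778 − 90.6316) / 3.35 = −1.18 km.

−1.18 km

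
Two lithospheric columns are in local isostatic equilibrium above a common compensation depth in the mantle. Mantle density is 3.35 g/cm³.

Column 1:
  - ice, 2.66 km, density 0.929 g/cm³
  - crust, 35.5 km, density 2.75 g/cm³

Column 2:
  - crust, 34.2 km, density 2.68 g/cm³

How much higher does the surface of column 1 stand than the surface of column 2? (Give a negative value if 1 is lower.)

1.44 km

For any compensation level in the mantle, the mantle terms cancel and isostasy reduces to e = (Σt_1 − Σt_2) − (Σ(ρt)_1 − Σ(ρt)_2) / ρ_m.
Σt_1 = 38.16 km; Σt_2 = 34.2 km; Σ(ρt)_1 = 100.09614; Σ(ρt)_2 = 91.656 (in km·g/cm³).
e = (38.16 − 34.2) − (100.09614 − 91.656) / 3.35 = 1.44 km.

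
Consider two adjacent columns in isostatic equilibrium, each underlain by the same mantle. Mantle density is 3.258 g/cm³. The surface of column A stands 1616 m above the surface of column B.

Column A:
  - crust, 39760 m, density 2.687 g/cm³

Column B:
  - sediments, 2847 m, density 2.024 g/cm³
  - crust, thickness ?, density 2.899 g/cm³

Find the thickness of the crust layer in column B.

38800 m

Take the compensation level at the base of the deeper column (depth z_c below the surface of column A) and equate Σ ρ_i t_i down to z_c; mantle fills any gap and the z_c terms cancel.
Column A: 39760×2.687 + (z_c − 39760)×3.258
Column B: 1616×0 + 2847×2.024 + x×2.899 + (z_c − 1616 − 2847 − x)×3.258
The z_c×3.258 term appears on both sides and cancels. Collect the known terms of each column as K = Σ(ρt)_known − 3.258 × (depth of known layers): K_A = 106835.12 − 3.258×39760 = −22702.96; K_B = 5762.328 − 3.258×(1616 + 2847) = −8778.126.
Balance: K_A = K_B − x×(3.258 − 2.899), so x = (K_B − K_A)/(3.258 − 2.899) = 13924.8/0.359 = 38800 m.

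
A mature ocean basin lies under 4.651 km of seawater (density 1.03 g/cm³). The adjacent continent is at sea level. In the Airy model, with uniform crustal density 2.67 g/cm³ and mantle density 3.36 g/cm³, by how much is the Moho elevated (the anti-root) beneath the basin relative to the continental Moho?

11.1 km

Balancing pressure at the compensation depth: replacing crust with seawater at the top is compensated by replacing crust with mantle at the base: d (ρ_c − ρ_w) = a (ρ_m − ρ_c).
a = d (ρ_c − ρ_w)/(ρ_m − ρ_c) = 4.651 km × 1.64/0.69 = 11.1 km.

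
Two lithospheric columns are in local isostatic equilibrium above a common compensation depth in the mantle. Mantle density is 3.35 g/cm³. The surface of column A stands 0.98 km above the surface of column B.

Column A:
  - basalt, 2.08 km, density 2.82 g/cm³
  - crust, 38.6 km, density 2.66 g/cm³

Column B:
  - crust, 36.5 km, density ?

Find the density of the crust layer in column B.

Take the compensation level at the base of the deeper column (depth z_c below the surface of column A) and equate Σ ρ_i t_i down to z_c; mantle fills any gap and the z_c terms cancel.
Column A: 2.08×2.82 + 38.6×2.66 + (z_c − 40.68)×3.35
Column B: 0.98×0 + 36.5×ρ + (z_c − 0.98 − 36.5)×3.35
The z_c×3.35 term appears on both sides and cancels. Collect the known terms of each column as K = Σ(ρt)_known − 3.35 × (depth of known layers): K_A = 108.5416 − 3.35×40.68 = −27.7364; K_B = 0 − 3.35×(0.98 + 36.5) = −125.558.
Balance: K_A = K_B + 36.5×ρ, so ρ = (K_A − K_B)/36.5 = 97.8216/36.5 = 2.68 g/cm³.

2.68 g/cm³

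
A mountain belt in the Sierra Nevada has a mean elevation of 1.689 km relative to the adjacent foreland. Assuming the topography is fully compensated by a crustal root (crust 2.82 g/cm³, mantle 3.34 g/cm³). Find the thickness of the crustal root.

9.16 km

For local isostatic compensation: the weight of the topography is balanced by the buoyancy of the root, ρ_c h = (ρ_m − ρ_c) r.
r = h · ρ_c / (ρ_m − ρ_c) = 1.689 km × 2.82 / (3.34 − 2.82) = 9.16 km.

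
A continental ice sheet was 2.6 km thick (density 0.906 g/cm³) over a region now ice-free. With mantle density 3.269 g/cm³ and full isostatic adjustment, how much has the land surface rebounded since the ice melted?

Removing the load lets mantle flow back in; uplift u satisfies ρ_ice t = ρ_m u.
u = t ρ_ice/ρ_m = 2.6 km × 0.906/3.269 = 0.721 km.

0.721 km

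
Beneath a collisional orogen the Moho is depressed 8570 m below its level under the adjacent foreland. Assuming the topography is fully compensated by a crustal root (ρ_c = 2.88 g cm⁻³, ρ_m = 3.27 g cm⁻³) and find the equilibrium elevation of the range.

1160 m

Isostatic balance requires: ρ_c h = (ρ_m − ρ_c) r.
h = r (ρ_m − ρ_c) / ρ_c = 8570 m × (3.27 − 2.88) / 2.88 = 1160 m.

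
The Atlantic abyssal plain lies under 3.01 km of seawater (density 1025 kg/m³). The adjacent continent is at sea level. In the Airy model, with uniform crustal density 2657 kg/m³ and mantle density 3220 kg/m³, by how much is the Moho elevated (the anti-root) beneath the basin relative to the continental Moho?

8.73 km

By Archimedes' principle applied to the lithosphere: replacing crust with seawater at the top is compensated by replacing crust with mantle at the base: d (ρ_c − ρ_w) = a (ρ_m − ρ_c).
a = d (ρ_c − ρ_w)/(ρ_m − ρ_c) = 3.01 km × 1632/563 = 8.73 km.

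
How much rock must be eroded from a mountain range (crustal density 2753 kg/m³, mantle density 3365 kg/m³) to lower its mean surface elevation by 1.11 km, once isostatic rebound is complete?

Net drop Δ = e − u = e − e ρ_c/ρ_m = e (ρ_m − ρ_c)/ρ_m.
e = Δ ρ_m/(ρ_m − ρ_c) = 1.11 km × 3365/612 = 6.1 km.

6.1 km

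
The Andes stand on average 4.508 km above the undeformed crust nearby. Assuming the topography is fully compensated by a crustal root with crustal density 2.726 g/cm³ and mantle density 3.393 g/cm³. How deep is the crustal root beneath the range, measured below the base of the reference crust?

Equating mass per unit area of the two columns: the weight of the topography is balanced by the buoyancy of the root, ρ_c h = (ρ_m − ρ_c) r.
r = h · ρ_c / (ρ_m − ρ_c) = 4.508 km × 2.726 / (3.393 − 2.726) = 18.4 km.

18.4 km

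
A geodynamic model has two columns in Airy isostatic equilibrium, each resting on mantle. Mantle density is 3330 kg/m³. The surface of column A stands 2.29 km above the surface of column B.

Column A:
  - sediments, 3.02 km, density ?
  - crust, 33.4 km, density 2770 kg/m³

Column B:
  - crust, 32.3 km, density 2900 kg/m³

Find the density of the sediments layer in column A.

2400 kg/m³

Take the compensation level at the base of the deeper column (depth z_c below the surface of column A) and equate Σ ρ_i t_i down to z_c; mantle fills any gap and the z_c terms cancel.
Column A: 3.02×ρ + 33.4×2770 + (z_c − 36.42)×3330
Column B: 2.29×0 + 32.3×2900 + (z_c − 2.29 − 32.3)×3330
The z_c×3330 term appears on both sides and cancels. Collect the known terms of each column as K = Σ(ρt)_known − 3330 × (depth of known layers): K_A = 92518 − 3330×36.42 = −28760.6; K_B = 93670 − 3330×(2.29 + 32.3) = −21514.7.
Balance: K_A + 3.02×ρ = K_B, so ρ = (K_B − K_A)/3.02 = 7245.9/3.02 = 2400 kg/m³.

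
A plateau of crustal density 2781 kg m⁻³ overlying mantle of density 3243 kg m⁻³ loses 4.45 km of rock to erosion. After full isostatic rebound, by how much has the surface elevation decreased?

Rebound u = e ρ_c/ρ_m = 4.45 km × 2781/3243 = 3.816 km.
Net surface drop = e − u = 4.45 km − 3.816 km = e (ρ_m − ρ_c)/ρ_m = 0.634 km.

0.634 km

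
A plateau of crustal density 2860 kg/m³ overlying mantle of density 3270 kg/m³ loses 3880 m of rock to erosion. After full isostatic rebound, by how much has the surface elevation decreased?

Rebound u = e ρ_c/ρ_m = 3880 m × 2860/3270 = 3394 m.
Net surface drop = e − u = 3880 m − 3394 m = e (ρ_m − ρ_c)/ρ_m = 486 m.

486 m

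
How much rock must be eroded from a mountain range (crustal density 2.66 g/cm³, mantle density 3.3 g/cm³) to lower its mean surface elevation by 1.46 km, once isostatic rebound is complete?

7.53 km

Net drop Δ = e − u = e − e ρ_c/ρ_m = e (ρ_m − ρ_c)/ρ_m.
e = Δ ρ_m/(ρ_m − ρ_c) = 1.46 km × 3.3/0.64 = 7.53 km.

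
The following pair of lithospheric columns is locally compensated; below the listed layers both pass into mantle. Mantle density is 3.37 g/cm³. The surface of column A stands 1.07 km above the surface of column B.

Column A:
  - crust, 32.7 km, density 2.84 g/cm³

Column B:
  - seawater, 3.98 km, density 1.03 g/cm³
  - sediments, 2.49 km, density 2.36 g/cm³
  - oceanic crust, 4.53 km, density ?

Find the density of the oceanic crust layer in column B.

Take the compensation level at the base of the deeper column (depth z_c below the surface of column A) and equate Σ ρ_i t_i down to z_c; mantle fills any gap and the z_c terms cancel.
Column A: 32.7×2.84 + (z_c − 32.7)×3.37
Column B: 1.07×0 + 3.98×1.03 + 2.49×2.36 + 4.53×ρ + (z_c − 1.07 − 11)×3.37
The z_c×3.37 term appears on both sides and cancels. Collect the known terms of each column as K = Σ(ρt)_known − 3.37 × (depth of known layers): K_A = 92.868 − 3.37×32.7 = −17.331; K_B = 9.9758 − 3.37×(1.07 + 11) = −30.7001.
Balance: K_A = K_B + 4.53×ρ, so ρ = (K_A − K_B)/4.53 = 13.3691/4.53 = 2.95 g/cm³.

2.95 g/cm³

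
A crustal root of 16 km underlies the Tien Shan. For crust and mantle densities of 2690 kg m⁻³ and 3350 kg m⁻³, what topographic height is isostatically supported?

By Archimedes' principle applied to the lithosphere: ρ_c h = (ρ_m − ρ_c) r.
h = r (ρ_m − ρ_c) / ρ_c = 16 km × (3350 − 2690) / 2690 = 3.93 km.

3.93 km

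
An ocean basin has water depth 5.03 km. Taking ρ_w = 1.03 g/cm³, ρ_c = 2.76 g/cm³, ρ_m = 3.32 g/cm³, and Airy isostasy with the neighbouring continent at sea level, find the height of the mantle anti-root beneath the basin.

For local isostatic compensation: replacing crust with seawater at the top is compensated by replacing crust with mantle at the base: d (ρ_c − ρ_w) = a (ρ_m − ρ_c).
a = d (ρ_c − ρ_w)/(ρ_m − ρ_c) = 5.03 km × 1.73/0.56 = 15.5 km.

15.5 km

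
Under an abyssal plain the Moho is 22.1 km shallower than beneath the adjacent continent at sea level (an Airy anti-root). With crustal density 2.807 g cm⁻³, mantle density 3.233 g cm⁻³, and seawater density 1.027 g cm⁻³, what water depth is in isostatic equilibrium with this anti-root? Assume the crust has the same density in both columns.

Replacing a thickness d of crust by seawater at the top must be balanced by replacing crust with mantle at the base: d (ρ_c − ρ_w) = a (ρ_m − ρ_c).
d = a (ρ_m − ρ_c)/(ρ_c − ρ_w) = 22.1 km × 0.426/1.78 = 5.29 km.

5.29 km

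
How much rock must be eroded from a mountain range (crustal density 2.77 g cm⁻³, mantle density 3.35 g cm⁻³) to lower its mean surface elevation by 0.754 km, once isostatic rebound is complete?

Net drop Δ = e − u = e − e ρ_c/ρ_m = e (ρ_m − ρ_c)/ρ_m.
e = Δ ρ_m/(ρ_m − ρ_c) = 0.754 km × 3.35/0.58 = 4.36 km.

4.36 km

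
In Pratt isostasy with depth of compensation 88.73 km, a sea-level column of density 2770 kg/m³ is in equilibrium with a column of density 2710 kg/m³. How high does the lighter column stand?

ρ_ref D = ρ (D + h) → h = D (ρ_ref − ρ)/ρ.
h = 88.73 km × (2770 − 2710)/2710 = 1.96 km.

1.96 km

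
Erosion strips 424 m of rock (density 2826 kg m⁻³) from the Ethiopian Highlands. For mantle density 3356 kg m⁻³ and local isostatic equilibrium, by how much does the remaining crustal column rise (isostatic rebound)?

Unloading: uplift u = e ρ_c/ρ_m = 424 m × 2826/3356 = 357 m.

357 m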